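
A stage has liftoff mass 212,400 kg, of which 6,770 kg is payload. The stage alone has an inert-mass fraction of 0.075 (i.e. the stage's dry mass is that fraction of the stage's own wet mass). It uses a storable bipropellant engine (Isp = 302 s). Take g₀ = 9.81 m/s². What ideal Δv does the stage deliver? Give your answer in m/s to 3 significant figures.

Stage wet mass = m₀ − payload = 212,400 − 6,770 = 205,630 kg.
Stage dry mass = ε × stage wet mass = 0.075 × 205,630 = 15,422.3 kg.
Burnout mass m_f = stage dry + payload = 15,422.3 + 6,770 = 22,192.3 kg.
v_e = Isp · g₀ = 302 × 9.81 = 2962.6 m/s.
Δv = v_e · ln(212,400/22,192.3) = 2962.6 × ln(9.571) = 2962.6 × 2.2587 ≈ 6692 m/s.

Δv ≈ 6690 m/s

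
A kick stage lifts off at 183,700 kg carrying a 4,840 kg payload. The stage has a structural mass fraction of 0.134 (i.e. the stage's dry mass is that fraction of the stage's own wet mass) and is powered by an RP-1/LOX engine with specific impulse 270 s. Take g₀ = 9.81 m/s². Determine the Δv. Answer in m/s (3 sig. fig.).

Δv ≈ 4910 m/s

Stage wet mass = m₀ − payload = 183,700 − 4,840 = 178,860 kg.
Stage dry mass = ε × stage wet mass = 0.134 × 178,860 = 23,967.2 kg.
Burnout mass m_f = stage dry + payload = 23,967.2 + 4,840 = 28,807.2 kg.
v_e = Isp · g₀ = 270 × 9.81 = 2648.7 m/s.
Δv = v_e · ln(183,700/28,807.2) = 2648.7 × ln(6.377) = 2648.7 × 1.8527 ≈ 4907 m/s.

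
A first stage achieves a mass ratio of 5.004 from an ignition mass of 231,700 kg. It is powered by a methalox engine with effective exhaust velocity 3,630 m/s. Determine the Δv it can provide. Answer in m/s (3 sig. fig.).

Rocket equation: Δv = v_e · ln(5.004) = 3630.0 × 1.6102 ≈ 5845.2 m/s.

Δv ≈ 5850 m/s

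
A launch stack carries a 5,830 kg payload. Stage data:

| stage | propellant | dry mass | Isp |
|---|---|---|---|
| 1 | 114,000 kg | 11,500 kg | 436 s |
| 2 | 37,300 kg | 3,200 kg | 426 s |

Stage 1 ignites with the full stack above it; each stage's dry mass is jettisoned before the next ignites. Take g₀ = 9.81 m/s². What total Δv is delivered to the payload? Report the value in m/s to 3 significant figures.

Ignition mass of stage 1 = 114,000+11,500 + 37,300+3,200 + 5,830 = 171,830 kg.
Stage 1: m₀ = 171,830 kg, m_f = 171,830 − 114,000 = 57,830 kg; Δv = 436×9.81×ln(2.971) = 4277.2×1.0890 ≈ 4658 m/s.
Stage 2: m₀ = 46,330 kg, m_f = 46,330 − 37,300 = 9,030 kg; Δv = 426×9.81×ln(5.131) = 4179.1×1.6352 ≈ 6834 m/s.
Total Δv = 4658 + 6834 = 11492 m/s.

Δv ≈ 11500 m/s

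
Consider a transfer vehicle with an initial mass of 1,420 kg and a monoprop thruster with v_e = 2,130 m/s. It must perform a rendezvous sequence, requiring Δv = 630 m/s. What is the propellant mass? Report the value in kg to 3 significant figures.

Rocket equation: m₀/m_f = exp(Δv / v_e) = exp(630 / 2130.0) = exp(0.2958) = 1.3442.
m_f = 1,420 / 1.3442 = 1,056.39 kg, so propellant = m₀ − m_f = 1,420 − 1,056.39 = 363.61 kg.

propellant mass ≈ 364 kg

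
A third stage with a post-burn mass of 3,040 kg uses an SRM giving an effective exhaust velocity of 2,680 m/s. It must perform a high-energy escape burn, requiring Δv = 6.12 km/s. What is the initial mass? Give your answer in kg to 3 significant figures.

Using Δv = v_e ln(m₀/m_f): m₀/m_f = exp(Δv / v_e) = exp(6120 / 2680.0) = exp(2.2836) = 9.8118.
m₀ = m_f × 9.8118 = 3,040 × 9.8118 = 29,827.9 kg.

initial mass ≈ 29800 kg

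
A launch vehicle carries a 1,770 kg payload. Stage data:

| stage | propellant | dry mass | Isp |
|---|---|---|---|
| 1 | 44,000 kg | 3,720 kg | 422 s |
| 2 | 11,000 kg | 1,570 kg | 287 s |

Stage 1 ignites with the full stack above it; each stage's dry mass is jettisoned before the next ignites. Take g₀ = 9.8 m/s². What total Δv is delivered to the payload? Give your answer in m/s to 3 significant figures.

Ignition mass of stage 1 = 44,000+3,720 + 11,000+1,570 + 1,770 = 62,060 kg.
Stage 1: m₀ = 62,060 kg, m_f = 62,060 − 44,000 = 18,060 kg; Δv = 422×9.8×ln(3.436) = 4135.6×1.2344 ≈ 5105 m/s.
Stage 2: m₀ = 14,340 kg, m_f = 14,340 − 11,000 = 3,340 kg; Δv = 287×9.8×ln(4.293) = 2812.6×1.4571 ≈ 4098 m/s.
Total Δv = 5105 + 4098 = 9203 m/s.

Δv ≈ 9200 m/s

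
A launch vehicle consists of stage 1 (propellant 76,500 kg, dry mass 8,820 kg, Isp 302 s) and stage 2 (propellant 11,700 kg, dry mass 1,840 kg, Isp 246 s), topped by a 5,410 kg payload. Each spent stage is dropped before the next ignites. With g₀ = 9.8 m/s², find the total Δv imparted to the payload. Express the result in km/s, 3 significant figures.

Δv ≈ 6.23 km/s

Ignition mass of stage 1 = 76,500+8,820 + 11,700+1,840 + 5,410 = 104,270 kg.
Stage 1: m₀ = 104,270 kg, m_f = 104,270 − 76,500 = 27,770 kg; Δv = 302×9.8×ln(3.755) = 2959.6×1.3230 ≈ 3916 m/s.
Stage 2: m₀ = 18,950 kg, m_f = 18,950 − 11,700 = 7,250 kg; Δv = 246×9.8×ln(2.614) = 2410.8×0.9608 ≈ 2316 m/s.
Total Δv = 3916 + 2316 = 6232 m/s.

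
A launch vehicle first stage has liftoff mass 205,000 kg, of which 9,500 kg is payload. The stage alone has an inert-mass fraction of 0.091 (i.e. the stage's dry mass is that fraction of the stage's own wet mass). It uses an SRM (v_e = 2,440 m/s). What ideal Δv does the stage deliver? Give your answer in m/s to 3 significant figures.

Δv ≈ 4920 m/s

Stage wet mass = m₀ − payload = 205,000 − 9,500 = 195,500 kg.
Stage dry mass = ε × stage wet mass = 0.091 × 195,500 = 17,790.5 kg.
Burnout mass m_f = stage dry + payload = 17,790.5 + 9,500 = 27,290.5 kg.
Δv = v_e · ln(205,000/27,290.5) = 2440.0 × ln(7.512) = 2440.0 × 2.0165 ≈ 4920 m/s.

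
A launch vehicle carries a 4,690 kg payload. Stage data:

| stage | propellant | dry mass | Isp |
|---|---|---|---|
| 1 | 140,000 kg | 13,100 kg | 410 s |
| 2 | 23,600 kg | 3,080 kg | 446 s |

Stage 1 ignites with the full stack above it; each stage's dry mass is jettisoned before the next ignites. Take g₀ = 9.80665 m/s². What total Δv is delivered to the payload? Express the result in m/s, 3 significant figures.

Ignition mass of stage 1 = 140,000+13,100 + 23,600+3,080 + 4,690 = 184,470 kg.
Stage 1: m₀ = 184,470 kg, m_f = 184,470 − 140,000 = 44,470 kg; Δv = 410×9.80665×ln(4.148) = 4020.7×1.4227 ≈ 5720 m/s.
Stage 2: m₀ = 31,370 kg, m_f = 31,370 − 23,600 = 7,770 kg; Δv = 446×9.80665×ln(4.037) = 4373.8×1.3956 ≈ 6104 m/s.
Total Δv = 5720 + 6104 = 11824 m/s.

Δv ≈ 11800 m/s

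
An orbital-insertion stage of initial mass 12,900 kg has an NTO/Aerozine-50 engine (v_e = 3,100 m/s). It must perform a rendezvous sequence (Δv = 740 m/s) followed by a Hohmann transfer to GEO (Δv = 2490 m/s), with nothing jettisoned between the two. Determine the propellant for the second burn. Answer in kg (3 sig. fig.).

After the first burn: m = 12900 × exp(−740/3100.0) = 12900 × 0.78764 = 10,160.6 kg.
After the second burn: m = 10,160.6 × exp(−2490/3100.0) = 10,160.6 × 0.44788 = 4,550.73 kg.
Second-burn propellant = 10,160.6 − 4,550.73 = 5,609.87 kg.

propellant for the second burn ≈ 5610 kg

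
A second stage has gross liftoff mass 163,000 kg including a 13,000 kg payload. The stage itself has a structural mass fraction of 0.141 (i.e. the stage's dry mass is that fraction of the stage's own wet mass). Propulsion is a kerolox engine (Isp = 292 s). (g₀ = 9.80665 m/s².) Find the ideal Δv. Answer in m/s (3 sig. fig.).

Δv ≈ 4480 m/s

Stage wet mass = m₀ − payload = 163,000 − 13,000 = 150,000 kg.
Stage dry mass = ε × stage wet mass = 0.141 × 150,000 = 21,150 kg.
Burnout mass m_f = stage dry + payload = 21,150 + 13,000 = 34,150 kg.
v_e = Isp · g₀ = 292 × 9.80665 = 2863.5 m/s.
Δv = v_e · ln(163,000/34,150) = 2863.5 × ln(4.773) = 2863.5 × 1.5630 ≈ 4476 m/s.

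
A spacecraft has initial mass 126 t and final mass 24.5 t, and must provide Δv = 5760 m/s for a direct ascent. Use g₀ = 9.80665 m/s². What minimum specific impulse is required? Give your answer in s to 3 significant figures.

ln(m₀/m_f) = ln(126000/24500) = ln(5.143) = 1.6376.
v_e = Δv / ln(m₀/m_f) = 5760 / 1.6376 = 3517.3 m/s.
Isp = v_e / g₀ = 3517.3 / 9.80665 = 358.7 s.

Isp ≈ 359 s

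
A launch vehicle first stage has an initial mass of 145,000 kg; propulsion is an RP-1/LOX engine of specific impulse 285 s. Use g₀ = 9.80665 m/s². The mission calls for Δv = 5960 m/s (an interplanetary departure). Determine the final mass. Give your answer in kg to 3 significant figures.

v_e = Isp · g₀ = 285 × 9.80665 = 2794.9 m/s.
Using Δv = v_e ln(m₀/m_f): m₀/m_f = exp(Δv / v_e) = exp(5960 / 2794.9) = exp(2.1325) = 8.4356.
m_f = m₀ / 8.4356 = 145,000 / 8.4356 = 17,189.1 kg.

final mass ≈ 17200 kg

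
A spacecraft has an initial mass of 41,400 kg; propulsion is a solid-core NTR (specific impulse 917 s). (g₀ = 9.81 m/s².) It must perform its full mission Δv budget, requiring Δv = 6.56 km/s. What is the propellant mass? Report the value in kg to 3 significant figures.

propellant mass ≈ 21400 kg

v_e = Isp · g₀ = 917 × 9.81 = 8995.8 m/s.
From the ideal rocket equation, m₀/m_f = exp(Δv / v_e) = exp(6560 / 8995.8) = exp(0.7292) = 2.0735.
m_f = 41,400 / 2.0735 = 19,966.2 kg, so propellant = m₀ − m_f = 41,400 − 19,966.2 = 21,433.8 kg.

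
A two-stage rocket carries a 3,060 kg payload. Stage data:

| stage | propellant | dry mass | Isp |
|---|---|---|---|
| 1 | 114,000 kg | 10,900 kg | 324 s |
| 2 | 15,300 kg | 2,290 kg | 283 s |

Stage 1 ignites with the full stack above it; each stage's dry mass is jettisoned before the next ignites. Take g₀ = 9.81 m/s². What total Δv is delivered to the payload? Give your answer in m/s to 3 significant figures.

Δv ≈ 8610 m/s

Ignition mass of stage 1 = 114,000+10,900 + 15,300+2,290 + 3,060 = 145,550 kg.
Stage 1: m₀ = 145,550 kg, m_f = 145,550 − 114,000 = 31,550 kg; Δv = 324×9.81×ln(4.613) = 3178.4×1.5289 ≈ 4860 m/s.
Stage 2: m₀ = 20,650 kg, m_f = 20,650 − 15,300 = 5,350 kg; Δv = 283×9.81×ln(3.86) = 2776.2×1.3506 ≈ 3750 m/s.
Total Δv = 4860 + 3750 = 8610 m/s.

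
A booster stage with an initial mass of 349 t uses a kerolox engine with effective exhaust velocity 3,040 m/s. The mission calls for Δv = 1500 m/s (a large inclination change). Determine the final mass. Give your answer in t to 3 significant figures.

By the Tsiolkovsky rocket equation, m₀/m_f = exp(Δv / v_e) = exp(1500 / 3040.0) = exp(0.4934) = 1.6379.
m_f = m₀ / 1.6379 = 349 / 1.6379 = 213.078 t.

final mass ≈ 213 t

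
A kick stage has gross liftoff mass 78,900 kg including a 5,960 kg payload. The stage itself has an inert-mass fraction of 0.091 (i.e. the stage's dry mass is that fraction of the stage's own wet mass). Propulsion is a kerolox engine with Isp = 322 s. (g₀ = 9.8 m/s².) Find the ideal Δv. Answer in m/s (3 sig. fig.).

Stage wet mass = m₀ − payload = 78,900 − 5,960 = 72,940 kg.
Stage dry mass = ε × stage wet mass = 0.091 × 72,940 = 6,637.54 kg.
Burnout mass m_f = stage dry + payload = 6,637.54 + 5,960 = 12,597.54 kg.
v_e = Isp · g₀ = 322 × 9.8 = 3155.6 m/s.
Δv = v_e · ln(78,900/12,597.54) = 3155.6 × ln(6.263) = 3155.6 × 1.8347 ≈ 5790 m/s.

Δv ≈ 5790 m/s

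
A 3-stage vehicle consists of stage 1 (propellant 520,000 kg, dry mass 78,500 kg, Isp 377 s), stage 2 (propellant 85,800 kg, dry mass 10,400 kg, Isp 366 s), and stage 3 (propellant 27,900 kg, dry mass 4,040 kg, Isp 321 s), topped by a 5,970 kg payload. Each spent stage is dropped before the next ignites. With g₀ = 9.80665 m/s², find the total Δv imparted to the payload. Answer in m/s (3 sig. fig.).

Δv ≈ 12400 m/s

Ignition mass of stage 1 = 520,000+78,500 + 85,800+10,400 + 27,900+4,040 + 5,970 = 732,610 kg.
Stage 1: m₀ = 732,610 kg, m_f = 732,610 − 520,000 = 212,610 kg; Δv = 377×9.80665×ln(3.446) = 3697.1×1.2372 ≈ 4574 m/s.
Stage 2: m₀ = 134,110 kg, m_f = 134,110 − 85,800 = 48,310 kg; Δv = 366×9.80665×ln(2.776) = 3589.2×1.0210 ≈ 3665 m/s.
Stage 3: m₀ = 37,910 kg, m_f = 37,910 − 27,900 = 10,010 kg; Δv = 321×9.80665×ln(3.787) = 3147.9×1.3316 ≈ 4192 m/s.
Total Δv = 4574 + 3665 + 4192 = 12431 m/s.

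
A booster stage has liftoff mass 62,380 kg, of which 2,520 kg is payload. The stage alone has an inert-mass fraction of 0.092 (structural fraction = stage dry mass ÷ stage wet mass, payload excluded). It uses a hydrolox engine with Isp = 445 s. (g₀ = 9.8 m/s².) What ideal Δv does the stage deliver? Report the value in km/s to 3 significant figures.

Δv ≈ 8.94 km/s

Stage wet mass = m₀ − payload = 62,380 − 2,520 = 59,860 kg.
Stage dry mass = ε × stage wet mass = 0.092 × 59,860 = 5,507.12 kg.
Burnout mass m_f = stage dry + payload = 5,507.12 + 2,520 = 8,027.12 kg.
v_e = Isp · g₀ = 445 × 9.8 = 4361.0 m/s.
Using Δv = v_e ln(m₀/m_f): Δv = v_e · ln(62,380/8,027.12) = 4361.0 × ln(7.771) = 4361.0 × 2.0504 ≈ 8942 m/s.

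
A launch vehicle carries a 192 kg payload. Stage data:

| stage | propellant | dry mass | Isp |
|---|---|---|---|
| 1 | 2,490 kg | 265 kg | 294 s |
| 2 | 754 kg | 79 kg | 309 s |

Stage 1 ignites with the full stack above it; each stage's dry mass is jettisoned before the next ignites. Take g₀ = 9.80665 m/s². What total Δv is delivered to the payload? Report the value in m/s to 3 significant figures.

Ignition mass of stage 1 = 2,490+265 + 754+79 + 192 = 3,780 kg.
Stage 1: m₀ = 3,780 kg, m_f = 3,780 − 2,490 = 1,290 kg; Δv = 294×9.80665×ln(2.93) = 2883.2×1.0751 ≈ 3100 m/s.
Stage 2: m₀ = 1,025 kg, m_f = 1,025 − 754 = 271 kg; Δv = 309×9.80665×ln(3.782) = 3030.3×1.3303 ≈ 4031 m/s.
Total Δv = 3100 + 4031 = 7131 m/s.

Δv ≈ 7130 m/s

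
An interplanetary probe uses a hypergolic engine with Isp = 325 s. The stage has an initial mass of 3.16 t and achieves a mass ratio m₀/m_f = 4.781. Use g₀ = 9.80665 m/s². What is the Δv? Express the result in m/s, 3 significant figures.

Δv ≈ 4990 m/s

v_e = Isp · g₀ = 325 × 9.80665 = 3187.2 m/s.
Using Δv = v_e ln(m₀/m_f): Δv = v_e · ln(4.781) = 3187.2 × 1.5646 ≈ 4986.8 m/s.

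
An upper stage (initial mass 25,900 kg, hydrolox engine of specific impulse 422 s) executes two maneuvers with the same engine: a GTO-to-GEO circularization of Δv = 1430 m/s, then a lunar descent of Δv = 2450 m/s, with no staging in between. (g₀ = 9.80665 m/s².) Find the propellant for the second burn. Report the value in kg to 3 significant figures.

propellant for the second burn ≈ 8190 kg

v_e = Isp · g₀ = 422 × 9.80665 = 4138.4 m/s.
After the first burn: m = 25900 × exp(−1430/4138.4) = 25900 × 0.70784 = 18,333.1 kg.
After the second burn: m = 18,333.1 × exp(−2450/4138.4) = 18,333.1 × 0.55321 = 10,142.1 kg.
Second-burn propellant = 18,333.1 − 10,142.1 = 8,191 kg.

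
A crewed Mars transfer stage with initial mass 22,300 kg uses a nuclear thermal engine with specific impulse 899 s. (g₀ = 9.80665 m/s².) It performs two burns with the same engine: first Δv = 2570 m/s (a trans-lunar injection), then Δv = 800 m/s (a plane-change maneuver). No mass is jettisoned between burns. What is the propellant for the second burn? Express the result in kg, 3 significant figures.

propellant for the second burn ≈ 1450 kg

v_e = Isp · g₀ = 899 × 9.80665 = 8816.2 m/s.
After the first burn: m = 22300 × exp(−2570/8816.2) = 22300 × 0.74713 = 16,661 kg.
After the second burn: m = 16,661 × exp(−800/8816.2) = 16,661 × 0.91325 = 15,215.7 kg.
Second-burn propellant = 16,661 − 15,215.7 = 1,445.3 kg.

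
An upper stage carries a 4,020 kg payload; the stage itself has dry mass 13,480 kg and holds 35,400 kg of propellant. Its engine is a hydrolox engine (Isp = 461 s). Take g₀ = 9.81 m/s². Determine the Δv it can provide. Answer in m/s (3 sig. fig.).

Δv ≈ 5000 m/s

v_e = Isp · g₀ = 461 × 9.81 = 4522.4 m/s.
m₀ = payload + dry + propellant = 4,020 + 13,480 + 35,400 = 52,900 kg.
m_f = payload + dry = 4,020 + 13,480 = 17,500 kg.
Rocket equation: Δv = v_e · ln(m₀/m_f) = 4522.4 × ln(3.023) = 4522.4 × 1.1062 ≈ 5002.7 m/s.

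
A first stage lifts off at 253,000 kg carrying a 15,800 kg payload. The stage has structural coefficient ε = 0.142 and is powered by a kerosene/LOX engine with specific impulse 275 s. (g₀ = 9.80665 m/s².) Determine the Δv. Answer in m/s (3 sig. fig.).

Δv ≈ 4400 m/s

Stage wet mass = m₀ − payload = 253,000 − 15,800 = 237,200 kg.
Stage dry mass = ε × stage wet mass = 0.142 × 237,200 = 33,682.4 kg.
Burnout mass m_f = stage dry + payload = 33,682.4 + 15,800 = 49,482.4 kg.
v_e = Isp · g₀ = 275 × 9.80665 = 2696.8 m/s.
Δv = v_e · ln(253,000/49,482.4) = 2696.8 × ln(5.113) = 2696.8 × 1.6318 ≈ 4401 m/s.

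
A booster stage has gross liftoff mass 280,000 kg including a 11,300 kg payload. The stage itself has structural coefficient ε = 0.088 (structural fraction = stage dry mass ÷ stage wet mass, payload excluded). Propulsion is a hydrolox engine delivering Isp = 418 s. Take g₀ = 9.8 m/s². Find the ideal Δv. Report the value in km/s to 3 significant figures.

Stage wet mass = m₀ − payload = 280,000 − 11,300 = 268,700 kg.
Stage dry mass = ε × stage wet mass = 0.088 × 268,700 = 23,645.6 kg.
Burnout mass m_f = stage dry + payload = 23,645.6 + 11,300 = 34,945.6 kg.
v_e = Isp · g₀ = 418 × 9.8 = 4096.4 m/s.
Δv = v_e · ln(280,000/34,945.6) = 4096.4 × ln(8.012) = 4096.4 × 2.0810 ≈ 8525 m/s.

Δv ≈ 8.52 km/s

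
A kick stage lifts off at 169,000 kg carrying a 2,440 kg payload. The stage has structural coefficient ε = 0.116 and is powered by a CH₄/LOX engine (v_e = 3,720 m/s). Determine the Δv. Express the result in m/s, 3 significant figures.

Stage wet mass = m₀ − payload = 169,000 − 2,440 = 166,560 kg.
Stage dry mass = ε × stage wet mass = 0.116 × 166,560 = 19,321 kg.
Burnout mass m_f = stage dry + payload = 19,321 + 2,440 = 21,761 kg.
Δv = v_e · ln(169,000/21,761) = 3720.0 × ln(7.766) = 3720.0 × 2.0498 ≈ 7625 m/s.

Δv ≈ 7630 m/s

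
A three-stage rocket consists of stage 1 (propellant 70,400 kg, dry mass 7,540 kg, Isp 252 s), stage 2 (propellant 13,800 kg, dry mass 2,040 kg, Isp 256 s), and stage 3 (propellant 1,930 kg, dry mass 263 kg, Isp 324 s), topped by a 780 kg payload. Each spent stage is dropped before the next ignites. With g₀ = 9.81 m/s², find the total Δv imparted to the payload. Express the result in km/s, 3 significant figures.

Ignition mass of stage 1 = 70,400+7,540 + 13,800+2,040 + 1,930+263 + 780 = 96,753 kg.
Stage 1: m₀ = 96,753 kg, m_f = 96,753 − 70,400 = 26,353 kg; Δv = 252×9.81×ln(3.671) = 2472.1×1.3006 ≈ 3215 m/s.
Stage 2: m₀ = 18,813 kg, m_f = 18,813 − 13,800 = 5,013 kg; Δv = 256×9.81×ln(3.753) = 2511.4×1.3225 ≈ 3321 m/s.
Stage 3: m₀ = 2,973 kg, m_f = 2,973 − 1,930 = 1,043 kg; Δv = 324×9.81×ln(2.85) = 3178.4×1.0475 ≈ 3329 m/s.
Total Δv = 3215 + 3321 + 3329 = 9865 m/s.

Δv ≈ 9.87 km/s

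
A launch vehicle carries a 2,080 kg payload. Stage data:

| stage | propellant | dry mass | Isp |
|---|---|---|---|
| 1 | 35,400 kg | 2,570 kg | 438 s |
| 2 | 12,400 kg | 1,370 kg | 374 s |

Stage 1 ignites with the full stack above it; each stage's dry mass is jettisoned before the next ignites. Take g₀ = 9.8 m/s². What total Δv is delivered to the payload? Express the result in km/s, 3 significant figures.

Ignition mass of stage 1 = 35,400+2,570 + 12,400+1,370 + 2,080 = 53,820 kg.
Stage 1: m₀ = 53,820 kg, m_f = 53,820 − 35,400 = 18,420 kg; Δv = 438×9.8×ln(2.922) = 4292.4×1.0722 ≈ 4602 m/s.
Stage 2: m₀ = 15,850 kg, m_f = 15,850 − 12,400 = 3,450 kg; Δv = 374×9.8×ln(4.594) = 3665.2×1.5248 ≈ 5589 m/s.
Total Δv = 4602 + 5589 = 10191 m/s.

Δv ≈ 10.2 km/s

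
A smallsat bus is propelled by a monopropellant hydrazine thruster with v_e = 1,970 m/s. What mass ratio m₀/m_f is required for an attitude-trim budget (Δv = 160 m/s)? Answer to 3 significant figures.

m₀/m_f = exp(Δv / v_e) = exp(160 / 1970.0) = exp(0.0812) = 1.0846.

mass ratio ≈ 1.08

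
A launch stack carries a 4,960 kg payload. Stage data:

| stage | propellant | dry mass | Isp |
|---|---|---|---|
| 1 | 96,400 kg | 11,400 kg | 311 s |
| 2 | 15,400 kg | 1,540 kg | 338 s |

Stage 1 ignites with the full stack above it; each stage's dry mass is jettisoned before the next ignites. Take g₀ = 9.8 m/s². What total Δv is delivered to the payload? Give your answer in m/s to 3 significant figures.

Δv ≈ 8170 m/s

Ignition mass of stage 1 = 96,400+11,400 + 15,400+1,540 + 4,960 = 129,700 kg.
Stage 1: m₀ = 129,700 kg, m_f = 129,700 − 96,400 = 33,300 kg; Δv = 311×9.8×ln(3.895) = 3047.8×1.3597 ≈ 4144 m/s.
Stage 2: m₀ = 21,900 kg, m_f = 21,900 − 15,400 = 6,500 kg; Δv = 338×9.8×ln(3.369) = 3312.4×1.2147 ≈ 4024 m/s.
Total Δv = 4144 + 4024 = 8168 m/s.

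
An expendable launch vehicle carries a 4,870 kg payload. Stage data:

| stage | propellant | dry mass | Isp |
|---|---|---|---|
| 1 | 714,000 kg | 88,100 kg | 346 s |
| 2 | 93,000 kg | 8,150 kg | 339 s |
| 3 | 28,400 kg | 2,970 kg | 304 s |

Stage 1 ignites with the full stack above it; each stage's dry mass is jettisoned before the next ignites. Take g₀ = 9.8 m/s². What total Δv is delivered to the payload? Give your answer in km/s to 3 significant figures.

Δv ≈ 13.2 km/s

Ignition mass of stage 1 = 714,000+88,100 + 93,000+8,150 + 28,400+2,970 + 4,870 = 939,490 kg.
Stage 1: m₀ = 939,490 kg, m_f = 939,490 − 714,000 = 225,490 kg; Δv = 346×9.8×ln(4.166) = 3390.8×1.4271 ≈ 4839 m/s.
Stage 2: m₀ = 137,390 kg, m_f = 137,390 − 93,000 = 44,390 kg; Δv = 339×9.8×ln(3.095) = 3322.2×1.1298 ≈ 3753 m/s.
Stage 3: m₀ = 36,240 kg, m_f = 36,240 − 28,400 = 7,840 kg; Δv = 304×9.8×ln(4.622) = 2979.2×1.5309 ≈ 4561 m/s.
Total Δv = 4839 + 3753 + 4561 = 13153 m/s.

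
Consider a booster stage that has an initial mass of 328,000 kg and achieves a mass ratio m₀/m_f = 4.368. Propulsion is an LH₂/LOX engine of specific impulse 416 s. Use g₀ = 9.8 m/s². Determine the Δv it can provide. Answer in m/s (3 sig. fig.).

v_e = Isp · g₀ = 416 × 9.8 = 4076.8 m/s.
Δv = v_e · ln(4.368) = 4076.8 × 1.4743 ≈ 6010.4 m/s.

Δv ≈ 6010 m/s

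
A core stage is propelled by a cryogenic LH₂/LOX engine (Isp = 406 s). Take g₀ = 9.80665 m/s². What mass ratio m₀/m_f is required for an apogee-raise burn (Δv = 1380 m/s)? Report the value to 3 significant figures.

v_e = Isp · g₀ = 406 × 9.80665 = 3981.5 m/s.
By the Tsiolkovsky rocket equation, m₀/m_f = exp(Δv / v_e) = exp(1380 / 3981.5) = exp(0.3466) = 1.4143.

mass ratio ≈ 1.41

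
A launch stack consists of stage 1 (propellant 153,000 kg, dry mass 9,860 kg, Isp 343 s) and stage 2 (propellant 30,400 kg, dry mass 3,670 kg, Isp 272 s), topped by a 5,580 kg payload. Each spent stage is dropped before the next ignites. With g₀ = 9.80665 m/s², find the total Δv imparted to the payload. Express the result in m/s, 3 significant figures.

Δv ≈ 8620 m/s

Ignition mass of stage 1 = 153,000+9,860 + 30,400+3,670 + 5,580 = 202,510 kg.
Stage 1: m₀ = 202,510 kg, m_f = 202,510 − 153,000 = 49,510 kg; Δv = 343×9.80665×ln(4.09) = 3363.7×1.4086 ≈ 4738 m/s.
Stage 2: m₀ = 39,650 kg, m_f = 39,650 − 30,400 = 9,250 kg; Δv = 272×9.80665×ln(4.286) = 2667.4×1.4555 ≈ 3882 m/s.
Total Δv = 4738 + 3882 = 8620 m/s.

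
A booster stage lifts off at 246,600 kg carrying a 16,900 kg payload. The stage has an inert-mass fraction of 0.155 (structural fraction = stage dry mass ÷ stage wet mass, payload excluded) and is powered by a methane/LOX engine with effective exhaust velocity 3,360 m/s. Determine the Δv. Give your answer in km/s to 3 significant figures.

Stage wet mass = m₀ − payload = 246,600 − 16,900 = 229,700 kg.
Stage dry mass = ε × stage wet mass = 0.155 × 229,700 = 35,603.5 kg.
Burnout mass m_f = stage dry + payload = 35,603.5 + 16,900 = 52,503.5 kg.
Rocket equation: Δv = v_e · ln(246,600/52,503.5) = 3360.0 × ln(4.697) = 3360.0 × 1.5469 ≈ 5198 m/s.

Δv ≈ 5.20 km/s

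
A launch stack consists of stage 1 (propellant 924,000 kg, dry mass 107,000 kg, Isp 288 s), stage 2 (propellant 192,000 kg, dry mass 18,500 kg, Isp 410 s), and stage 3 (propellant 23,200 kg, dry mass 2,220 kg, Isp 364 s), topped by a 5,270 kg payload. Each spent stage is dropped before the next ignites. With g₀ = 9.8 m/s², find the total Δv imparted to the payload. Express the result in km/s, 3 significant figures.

Ignition mass of stage 1 = 924,000+107,000 + 192,000+18,500 + 23,200+2,220 + 5,270 = 1,272,190 kg.
Stage 1: m₀ = 1,272,190 kg, m_f = 1,272,190 − 924,000 = 348,190 kg; Δv = 288×9.8×ln(3.654) = 2822.4×1.2957 ≈ 3657 m/s.
Stage 2: m₀ = 241,190 kg, m_f = 241,190 − 192,000 = 49,190 kg; Δv = 410×9.8×ln(4.903) = 4018.0×1.5899 ≈ 6388 m/s.
Stage 3: m₀ = 30,690 kg, m_f = 30,690 − 23,200 = 7,490 kg; Δv = 364×9.8×ln(4.097) = 3567.2×1.4104 ≈ 5031 m/s.
Total Δv = 3657 + 6388 + 5031 = 15076 m/s.

Δv ≈ 15.1 km/s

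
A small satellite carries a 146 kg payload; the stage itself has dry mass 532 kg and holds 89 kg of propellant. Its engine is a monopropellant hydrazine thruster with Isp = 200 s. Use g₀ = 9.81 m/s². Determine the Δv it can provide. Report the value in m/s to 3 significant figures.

v_e = Isp · g₀ = 200 × 9.81 = 1962.0 m/s.
m₀ = payload + dry + propellant = 146 + 532 + 89 = 767 kg.
m_f = payload + dry = 146 + 532 = 678 kg.
Δv = v_e · ln(m₀/m_f) = 1962.0 × ln(1.131) = 1962.0 × 0.1233 ≈ 242.0 m/s.

Δv ≈ 242 m/s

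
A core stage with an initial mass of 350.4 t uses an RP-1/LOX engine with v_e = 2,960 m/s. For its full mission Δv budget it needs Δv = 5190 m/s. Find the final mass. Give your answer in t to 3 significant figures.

final mass ≈ 60.7 t

m₀/m_f = exp(Δv / v_e) = exp(5190 / 2960.0) = exp(1.7534) = 5.7741.
m_f = m₀ / 5.7741 = 350.4 / 5.7741 = 60.6848 t.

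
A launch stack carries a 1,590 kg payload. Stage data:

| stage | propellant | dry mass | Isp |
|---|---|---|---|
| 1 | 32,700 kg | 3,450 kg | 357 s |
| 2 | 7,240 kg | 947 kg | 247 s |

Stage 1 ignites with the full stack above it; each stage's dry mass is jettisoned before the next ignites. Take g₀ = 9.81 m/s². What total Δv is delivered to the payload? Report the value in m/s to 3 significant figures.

Δv ≈ 7630 m/s

Ignition mass of stage 1 = 32,700+3,450 + 7,240+947 + 1,590 = 45,927 kg.
Stage 1: m₀ = 45,927 kg, m_f = 45,927 − 32,700 = 13,227 kg; Δv = 357×9.81×ln(3.472) = 3502.2×1.2448 ≈ 4359 m/s.
Stage 2: m₀ = 9,777 kg, m_f = 9,777 − 7,240 = 2,537 kg; Δv = 247×9.81×ln(3.854) = 2423.1×1.3491 ≈ 3269 m/s.
Total Δv = 4359 + 3269 = 7628 m/s.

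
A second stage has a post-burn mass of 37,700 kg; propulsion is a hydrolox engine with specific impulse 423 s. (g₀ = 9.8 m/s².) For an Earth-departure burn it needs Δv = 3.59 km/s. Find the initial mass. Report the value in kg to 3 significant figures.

v_e = Isp · g₀ = 423 × 9.8 = 4145.4 m/s.
Using Δv = v_e ln(m₀/m_f): m₀/m_f = exp(Δv / v_e) = exp(3590 / 4145.4) = exp(0.8660) = 2.3774.
m₀ = m_f × 2.3774 = 37,700 × 2.3774 = 89,628 kg.

initial mass ≈ 89600 kg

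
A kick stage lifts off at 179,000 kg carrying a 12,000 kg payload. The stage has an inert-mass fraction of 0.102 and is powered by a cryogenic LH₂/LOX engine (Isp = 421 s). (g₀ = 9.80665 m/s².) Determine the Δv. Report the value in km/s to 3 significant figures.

Δv ≈ 7.51 km/s

Stage wet mass = m₀ − payload = 179,000 − 12,000 = 167,000 kg.
Stage dry mass = ε × stage wet mass = 0.102 × 167,000 = 17,034 kg.
Burnout mass m_f = stage dry + payload = 17,034 + 12,000 = 29,034 kg.
v_e = Isp · g₀ = 421 × 9.80665 = 4128.6 m/s.
Δv = v_e · ln(179,000/29,034) = 4128.6 × ln(6.165) = 4128.6 × 1.8189 ≈ 7510 m/s.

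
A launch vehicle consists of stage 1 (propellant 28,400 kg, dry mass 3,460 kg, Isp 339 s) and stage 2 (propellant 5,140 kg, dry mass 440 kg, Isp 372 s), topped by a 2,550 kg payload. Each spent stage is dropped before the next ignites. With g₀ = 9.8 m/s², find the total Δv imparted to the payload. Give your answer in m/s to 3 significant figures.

Ignition mass of stage 1 = 28,400+3,460 + 5,140+440 + 2,550 = 39,990 kg.
Stage 1: m₀ = 39,990 kg, m_f = 39,990 − 28,400 = 11,590 kg; Δv = 339×9.8×ln(3.45) = 3322.2×1.2385 ≈ 4115 m/s.
Stage 2: m₀ = 8,130 kg, m_f = 8,130 − 5,140 = 2,990 kg; Δv = 372×9.8×ln(2.719) = 3645.6×1.0003 ≈ 3647 m/s.
Total Δv = 4115 + 3647 = 7762 m/s.

Δv ≈ 7760 m/s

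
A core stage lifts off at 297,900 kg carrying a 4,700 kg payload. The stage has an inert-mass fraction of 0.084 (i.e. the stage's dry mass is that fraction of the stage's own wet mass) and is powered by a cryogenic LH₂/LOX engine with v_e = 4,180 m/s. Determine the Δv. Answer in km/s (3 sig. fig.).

Δv ≈ 9.69 km/s

Stage wet mass = m₀ − payload = 297,900 − 4,700 = 293,200 kg.
Stage dry mass = ε × stage wet mass = 0.084 × 293,200 = 24,628.8 kg.
Burnout mass m_f = stage dry + payload = 24,628.8 + 4,700 = 29,328.8 kg.
Δv = v_e · ln(297,900/29,328.8) = 4180.0 × ln(10.16) = 4180.0 × 2.3182 ≈ 9690 m/s.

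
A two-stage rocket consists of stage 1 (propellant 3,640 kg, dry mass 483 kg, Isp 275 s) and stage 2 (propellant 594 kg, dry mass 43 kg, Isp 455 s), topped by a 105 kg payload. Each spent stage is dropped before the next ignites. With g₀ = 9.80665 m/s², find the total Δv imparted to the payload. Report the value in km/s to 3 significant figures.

Δv ≈ 10.9 km/s

Ignition mass of stage 1 = 3,640+483 + 594+43 + 105 = 4,865 kg.
Stage 1: m₀ = 4,865 kg, m_f = 4,865 − 3,640 = 1,225 kg; Δv = 275×9.80665×ln(3.971) = 2696.8×1.3791 ≈ 3719 m/s.
Stage 2: m₀ = 742 kg, m_f = 742 − 594 = 148 kg; Δv = 455×9.80665×ln(5.014) = 4462.0×1.6121 ≈ 7193 m/s.
Total Δv = 3719 + 7193 = 10912 m/s.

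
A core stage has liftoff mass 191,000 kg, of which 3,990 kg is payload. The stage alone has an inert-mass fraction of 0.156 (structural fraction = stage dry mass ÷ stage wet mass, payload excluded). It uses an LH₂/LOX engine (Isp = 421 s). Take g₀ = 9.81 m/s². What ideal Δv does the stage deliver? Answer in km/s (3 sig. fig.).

Stage wet mass = m₀ − payload = 191,000 − 3,990 = 187,010 kg.
Stage dry mass = ε × stage wet mass = 0.156 × 187,010 = 29,173.6 kg.
Burnout mass m_f = stage dry + payload = 29,173.6 + 3,990 = 33,163.6 kg.
v_e = Isp · g₀ = 421 × 9.81 = 4130.0 m/s.
By the Tsiolkovsky rocket equation, Δv = v_e · ln(191,000/33,163.6) = 4130.0 × ln(5.759) = 4130.0 × 1.7508 ≈ 7231 m/s.

Δv ≈ 7.23 km/s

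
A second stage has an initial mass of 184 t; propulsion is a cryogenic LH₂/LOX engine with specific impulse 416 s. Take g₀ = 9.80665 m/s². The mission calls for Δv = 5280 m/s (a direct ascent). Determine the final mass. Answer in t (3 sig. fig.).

v_e = Isp · g₀ = 416 × 9.80665 = 4079.6 m/s.
From the ideal rocket equation, m₀/m_f = exp(Δv / v_e) = exp(5280 / 4079.6) = exp(1.2943) = 3.6483.
m_f = m₀ / 3.6483 = 184 / 3.6483 = 50.4344 t.

final mass ≈ 50.4 t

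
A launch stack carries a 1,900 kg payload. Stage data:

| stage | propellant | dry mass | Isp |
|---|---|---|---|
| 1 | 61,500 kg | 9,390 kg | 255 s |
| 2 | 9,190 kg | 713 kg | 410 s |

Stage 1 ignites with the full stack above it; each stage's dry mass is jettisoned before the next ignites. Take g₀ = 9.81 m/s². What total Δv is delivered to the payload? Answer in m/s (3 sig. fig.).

Δv ≈ 9470 m/s

Ignition mass of stage 1 = 61,500+9,390 + 9,190+713 + 1,900 = 82,693 kg.
Stage 1: m₀ = 82,693 kg, m_f = 82,693 − 61,500 = 21,193 kg; Δv = 255×9.81×ln(3.902) = 2501.6×1.3615 ≈ 3406 m/s.
Stage 2: m₀ = 11,803 kg, m_f = 11,803 − 9,190 = 2,613 kg; Δv = 410×9.81×ln(4.517) = 4022.1×1.5079 ≈ 6065 m/s.
Total Δv = 3406 + 6065 = 9471 m/s.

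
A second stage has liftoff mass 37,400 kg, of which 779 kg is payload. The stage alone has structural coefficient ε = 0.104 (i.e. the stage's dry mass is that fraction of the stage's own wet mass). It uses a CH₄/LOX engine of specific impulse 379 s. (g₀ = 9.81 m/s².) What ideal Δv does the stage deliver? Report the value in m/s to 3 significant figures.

Δv ≈ 7800 m/s

Stage wet mass = m₀ − payload = 37,400 − 779 = 36,621 kg.
Stage dry mass = ε × stage wet mass = 0.104 × 36,621 = 3,808.58 kg.
Burnout mass m_f = stage dry + payload = 3,808.58 + 779 = 4,587.58 kg.
v_e = Isp · g₀ = 379 × 9.81 = 3718.0 m/s.
Using Δv = v_e ln(m₀/m_f): Δv = v_e · ln(37,400/4,587.58) = 3718.0 × ln(8.152) = 3718.0 × 2.0983 ≈ 7802 m/s.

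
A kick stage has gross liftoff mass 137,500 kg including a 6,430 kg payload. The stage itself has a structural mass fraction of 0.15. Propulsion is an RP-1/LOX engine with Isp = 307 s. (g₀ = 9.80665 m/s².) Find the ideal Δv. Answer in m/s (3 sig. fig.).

Stage wet mass = m₀ − payload = 137,500 − 6,430 = 131,070 kg.
Stage dry mass = ε × stage wet mass = 0.15 × 131,070 = 19,660.5 kg.
Burnout mass m_f = stage dry + payload = 19,660.5 + 6,430 = 26,090.5 kg.
v_e = Isp · g₀ = 307 × 9.80665 = 3010.6 m/s.
Δv = v_e · ln(137,500/26,090.5) = 3010.6 × ln(5.27) = 3010.6 × 1.6621 ≈ 5004 m/s.

Δv ≈ 5000 m/s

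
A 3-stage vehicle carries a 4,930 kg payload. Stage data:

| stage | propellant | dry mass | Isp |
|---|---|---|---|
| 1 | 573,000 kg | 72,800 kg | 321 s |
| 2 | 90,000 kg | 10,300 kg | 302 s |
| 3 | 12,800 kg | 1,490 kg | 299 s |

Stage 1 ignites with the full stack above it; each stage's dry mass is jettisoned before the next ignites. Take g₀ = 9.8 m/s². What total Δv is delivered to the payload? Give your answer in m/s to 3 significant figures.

Ignition mass of stage 1 = 573,000+72,800 + 90,000+10,300 + 12,800+1,490 + 4,930 = 765,320 kg.
Stage 1: m₀ = 765,320 kg, m_f = 765,320 − 573,000 = 192,320 kg; Δv = 321×9.8×ln(3.979) = 3145.8×1.3811 ≈ 4345 m/s.
Stage 2: m₀ = 119,520 kg, m_f = 119,520 − 90,000 = 29,520 kg; Δv = 302×9.8×ln(4.049) = 2959.6×1.3984 ≈ 4139 m/s.
Stage 3: m₀ = 19,220 kg, m_f = 19,220 − 12,800 = 6,420 kg; Δv = 299×9.8×ln(2.994) = 2930.2×1.0965 ≈ 3213 m/s.
Total Δv = 4345 + 4139 + 3213 = 11697 m/s.

Δv ≈ 11700 m/s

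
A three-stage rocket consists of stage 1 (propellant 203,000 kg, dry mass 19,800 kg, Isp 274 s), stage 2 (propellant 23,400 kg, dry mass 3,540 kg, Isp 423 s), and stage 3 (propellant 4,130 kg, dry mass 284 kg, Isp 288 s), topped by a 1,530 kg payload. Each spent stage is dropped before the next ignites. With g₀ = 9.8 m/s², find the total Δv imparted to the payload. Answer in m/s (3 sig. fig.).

Ignition mass of stage 1 = 203,000+19,800 + 23,400+3,540 + 4,130+284 + 1,530 = 255,684 kg.
Stage 1: m₀ = 255,684 kg, m_f = 255,684 − 203,000 = 52,684 kg; Δv = 274×9.8×ln(4.853) = 2685.2×1.5796 ≈ 4242 m/s.
Stage 2: m₀ = 32,884 kg, m_f = 32,884 − 23,400 = 9,484 kg; Δv = 423×9.8×ln(3.467) = 4145.4×1.2434 ≈ 5154 m/s.
Stage 3: m₀ = 5,944 kg, m_f = 5,944 − 4,130 = 1,814 kg; Δv = 288×9.8×ln(3.277) = 2822.4×1.1868 ≈ 3350 m/s.
Total Δv = 4242 + 5154 + 3350 = 12746 m/s.

Δv ≈ 12700 m/s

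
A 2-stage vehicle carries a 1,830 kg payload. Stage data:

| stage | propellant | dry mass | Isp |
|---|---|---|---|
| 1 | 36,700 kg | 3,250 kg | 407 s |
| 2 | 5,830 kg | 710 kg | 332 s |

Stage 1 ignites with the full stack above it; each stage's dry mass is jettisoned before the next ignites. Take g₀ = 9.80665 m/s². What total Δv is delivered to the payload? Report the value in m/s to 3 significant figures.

Δv ≈ 9570 m/s

Ignition mass of stage 1 = 36,700+3,250 + 5,830+710 + 1,830 = 48,320 kg.
Stage 1: m₀ = 48,320 kg, m_f = 48,320 − 36,700 = 11,620 kg; Δv = 407×9.80665×ln(4.158) = 3991.3×1.4251 ≈ 5688 m/s.
Stage 2: m₀ = 8,370 kg, m_f = 8,370 − 5,830 = 2,540 kg; Δv = 332×9.80665×ln(3.295) = 3255.8×1.1925 ≈ 3883 m/s.
Total Δv = 5688 + 3883 = 9571 m/s.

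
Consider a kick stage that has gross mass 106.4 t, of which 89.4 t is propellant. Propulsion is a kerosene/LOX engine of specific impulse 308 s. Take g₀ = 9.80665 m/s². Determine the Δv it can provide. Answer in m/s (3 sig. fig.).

v_e = Isp · g₀ = 308 × 9.80665 = 3020.4 m/s.
m_f = m₀ − m_prop = 106.4 − 89.4 = 17 t.
Rocket equation: Δv = v_e · ln(m₀/m_f) = 3020.4 × ln(6.259) = 3020.4 × 1.8340 ≈ 5539.5 m/s.

Δv ≈ 5540 m/s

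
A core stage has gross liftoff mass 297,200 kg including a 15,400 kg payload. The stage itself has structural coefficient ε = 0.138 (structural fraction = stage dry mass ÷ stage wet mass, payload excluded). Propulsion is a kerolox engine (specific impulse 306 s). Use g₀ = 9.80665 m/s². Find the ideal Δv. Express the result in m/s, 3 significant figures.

Δv ≈ 5100 m/s

Stage wet mass = m₀ − payload = 297,200 − 15,400 = 281,800 kg.
Stage dry mass = ε × stage wet mass = 0.138 × 281,800 = 38,888.4 kg.
Burnout mass m_f = stage dry + payload = 38,888.4 + 15,400 = 54,288.4 kg.
v_e = Isp · g₀ = 306 × 9.80665 = 3000.8 m/s.
Δv = v_e · ln(297,200/54,288.4) = 3000.8 × ln(5.474) = 3000.8 × 1.7001 ≈ 5102 m/s.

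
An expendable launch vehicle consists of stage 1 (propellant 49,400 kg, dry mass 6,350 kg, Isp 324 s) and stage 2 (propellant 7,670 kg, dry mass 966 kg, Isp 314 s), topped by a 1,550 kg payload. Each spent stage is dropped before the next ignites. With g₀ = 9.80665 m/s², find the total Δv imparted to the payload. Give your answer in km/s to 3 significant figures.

Ignition mass of stage 1 = 49,400+6,350 + 7,670+966 + 1,550 = 65,936 kg.
Stage 1: m₀ = 65,936 kg, m_f = 65,936 − 49,400 = 16,536 kg; Δv = 324×9.80665×ln(3.987) = 3177.4×1.3831 ≈ 4395 m/s.
Stage 2: m₀ = 10,186 kg, m_f = 10,186 − 7,670 = 2,516 kg; Δv = 314×9.80665×ln(4.048) = 3079.3×1.3983 ≈ 4306 m/s.
Total Δv = 4395 + 4306 = 8701 m/s.

Δv ≈ 8.70 km/s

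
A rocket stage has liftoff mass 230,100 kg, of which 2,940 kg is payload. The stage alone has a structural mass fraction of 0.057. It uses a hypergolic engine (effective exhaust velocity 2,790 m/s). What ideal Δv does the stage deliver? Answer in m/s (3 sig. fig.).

Δv ≈ 7460 m/s

Stage wet mass = m₀ − payload = 230,100 − 2,940 = 227,160 kg.
Stage dry mass = ε × stage wet mass = 0.057 × 227,160 = 12,948.1 kg.
Burnout mass m_f = stage dry + payload = 12,948.1 + 2,940 = 15,888.1 kg.
Using Δv = v_e ln(m₀/m_f): Δv = v_e · ln(230,100/15,888.1) = 2790.0 × ln(14.48) = 2790.0 × 2.6729 ≈ 7458 m/s.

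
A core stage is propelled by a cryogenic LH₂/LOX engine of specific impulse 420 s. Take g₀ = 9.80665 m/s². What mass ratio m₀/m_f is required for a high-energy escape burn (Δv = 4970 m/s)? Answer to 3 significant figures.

v_e = Isp · g₀ = 420 × 9.80665 = 4118.8 m/s.
Using Δv = v_e ln(m₀/m_f): m₀/m_f = exp(Δv / v_e) = exp(4970 / 4118.8) = exp(1.2067) = 3.3423.

mass ratio ≈ 3.34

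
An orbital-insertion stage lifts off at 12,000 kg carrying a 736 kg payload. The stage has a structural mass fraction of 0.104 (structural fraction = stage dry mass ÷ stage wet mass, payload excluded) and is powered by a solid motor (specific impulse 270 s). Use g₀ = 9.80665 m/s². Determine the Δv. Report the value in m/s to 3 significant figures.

Stage wet mass = m₀ − payload = 12,000 − 736 = 11,264 kg.
Stage dry mass = ε × stage wet mass = 0.104 × 11,264 = 1,171.46 kg.
Burnout mass m_f = stage dry + payload = 1,171.46 + 736 = 1,907.46 kg.
v_e = Isp · g₀ = 270 × 9.80665 = 2647.8 m/s.
Δv = v_e · ln(12,000/1,907.46) = 2647.8 × ln(6.291) = 2647.8 × 1.8391 ≈ 4870 m/s.

Δv ≈ 4870 m/s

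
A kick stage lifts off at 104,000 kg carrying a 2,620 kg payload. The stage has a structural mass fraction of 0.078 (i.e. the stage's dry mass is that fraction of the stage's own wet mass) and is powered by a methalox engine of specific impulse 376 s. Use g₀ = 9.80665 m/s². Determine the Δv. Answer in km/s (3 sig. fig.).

Δv ≈ 8.45 km/s

Stage wet mass = m₀ − payload = 104,000 − 2,620 = 101,380 kg.
Stage dry mass = ε × stage wet mass = 0.078 × 101,380 = 7,907.64 kg.
Burnout mass m_f = stage dry + payload = 7,907.64 + 2,620 = 10,527.64 kg.
v_e = Isp · g₀ = 376 × 9.80665 = 3687.3 m/s.
Using Δv = v_e ln(m₀/m_f): Δv = v_e · ln(104,000/10,527.64) = 3687.3 × ln(9.879) = 3687.3 × 2.2904 ≈ 8445 m/s.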